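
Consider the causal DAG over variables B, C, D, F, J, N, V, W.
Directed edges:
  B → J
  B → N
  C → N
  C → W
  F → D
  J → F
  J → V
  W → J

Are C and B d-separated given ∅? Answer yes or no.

Bayes-Ball from C | ∅ reaches {D,F,J,N,V,W}.
B ∉ reach(C|∅) ⇒ C ⊥ B | ∅.

Yes — C ⊥ B | ∅.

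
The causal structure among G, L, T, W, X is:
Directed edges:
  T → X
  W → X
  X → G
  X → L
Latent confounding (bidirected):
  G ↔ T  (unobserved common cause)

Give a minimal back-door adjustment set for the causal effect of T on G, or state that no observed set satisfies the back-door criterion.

desc(T)\{T}={G,L,X}; candidates ⊆ {W}.
T↔G: latent back-door arc(s) into T.
size 0: {}; under {} T still reaches {G} ∋ G.
size 1: {W}; under {W} T still reaches {G} ∋ G.
T↔G cannot be blocked by any observed set — no back-door set.

T→G: no observed back-door set.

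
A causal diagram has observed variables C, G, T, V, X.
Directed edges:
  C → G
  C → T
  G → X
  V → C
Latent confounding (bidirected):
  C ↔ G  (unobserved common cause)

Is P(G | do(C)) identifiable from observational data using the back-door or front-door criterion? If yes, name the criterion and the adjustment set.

desc(C)\{C}={G,T,X}; candidates ⊆ {V}.
C↔G: latent back-door arc(s) into C.
size 0: {}; under {} C still reaches {G,V,X} ∋ G.
size 1: {V}; under {V} C still reaches {G,X} ∋ G.
C↔G cannot be blocked by any observed set — no back-door set.
No mediator lies on a directed C→…→G path.
Neither criterion identifies P(G|do(C)) in this graph.

P(G|do(C)): not identifiable (no BD/FD set).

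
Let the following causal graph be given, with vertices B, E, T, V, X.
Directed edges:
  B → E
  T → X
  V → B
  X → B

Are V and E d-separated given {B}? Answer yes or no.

Yes — V ⊥ E | {B}.

Bayes-Ball from V | {B} reaches {T,X}.
E ∉ reach(V|{B}) ⇒ V ⊥ E | {B}.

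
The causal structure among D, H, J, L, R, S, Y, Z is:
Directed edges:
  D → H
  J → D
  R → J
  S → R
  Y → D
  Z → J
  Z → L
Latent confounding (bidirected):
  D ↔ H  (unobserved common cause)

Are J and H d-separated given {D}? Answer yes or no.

No — J and H are d-connected given {D}.

Bayes-Ball from J | {D} reaches {H,L,R,S,Y,Z}.
H ∈ reach(J|{D}) ⇒ J ⊥̸ H | {D}.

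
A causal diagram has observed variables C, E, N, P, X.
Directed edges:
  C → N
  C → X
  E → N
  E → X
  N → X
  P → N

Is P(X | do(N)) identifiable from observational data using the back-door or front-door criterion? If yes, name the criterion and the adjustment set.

desc(N)\{N}={X}; candidates ⊆ {C,E,P}.
size 0: {}; under {} N still reaches {C,E,P,X} ∋ X.
size 1: {C}, {E}, {P}; under {C} N still reaches {E,P,X} ∋ X.
{C,E}: N⊥X given {C,E} in G with N→· removed — back-door holds.
P(X|do(N)) = Σ_{C,E} P(X|N,C,E)·P(C,E).

P(X|do(N)): backdoor, adjust for {C, E}.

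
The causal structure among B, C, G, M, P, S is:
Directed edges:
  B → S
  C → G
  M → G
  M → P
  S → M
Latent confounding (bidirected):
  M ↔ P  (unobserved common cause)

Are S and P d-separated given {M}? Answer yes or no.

No — S and P are d-connected given {M}.

Bayes-Ball from S | {M} reaches {B,P}.
P ∈ reach(S|{M}) ⇒ S ⊥̸ P | {M}.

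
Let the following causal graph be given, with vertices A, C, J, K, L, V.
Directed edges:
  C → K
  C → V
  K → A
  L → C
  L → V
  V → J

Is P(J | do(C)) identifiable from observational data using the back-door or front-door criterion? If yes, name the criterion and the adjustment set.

P(J|do(C)): backdoor, adjust for {L}.

desc(C)\{C}={A,J,K,V}; candidates ⊆ {L}.
size 0: {}; under {} C still reaches {J,L,V} ∋ J.
{L}: C⊥J given {L} in G with C→· removed — back-door holds.
P(J|do(C)) = Σ_{L} P(J|C,L)·P(L).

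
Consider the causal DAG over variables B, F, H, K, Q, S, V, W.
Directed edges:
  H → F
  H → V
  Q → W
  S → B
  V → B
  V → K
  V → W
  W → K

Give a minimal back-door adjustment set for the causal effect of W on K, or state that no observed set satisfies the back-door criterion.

W→K: minimal back-door set {V}.

desc(W)\{W}={K}; candidates ⊆ {B,F,H,Q,S,V}.
size 0: {}; under {} W still reaches {B,F,H,K,Q,V} ∋ K.
{V}: W⊥K given {V} in G with W→· removed — back-door holds.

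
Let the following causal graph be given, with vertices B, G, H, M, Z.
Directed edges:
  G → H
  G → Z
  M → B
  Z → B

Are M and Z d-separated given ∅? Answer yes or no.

Bayes-Ball from M | ∅ reaches {B}.
Z ∉ reach(M|∅) ⇒ M ⊥ Z | ∅.

Yes — M ⊥ Z | ∅.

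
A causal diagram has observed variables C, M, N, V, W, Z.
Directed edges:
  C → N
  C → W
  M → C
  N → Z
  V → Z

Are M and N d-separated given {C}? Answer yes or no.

Bayes-Ball from M | {C} reaches ∅.
N ∉ reach(M|{C}) ⇒ M ⊥ N | {C}.

Yes — M ⊥ N | {C}.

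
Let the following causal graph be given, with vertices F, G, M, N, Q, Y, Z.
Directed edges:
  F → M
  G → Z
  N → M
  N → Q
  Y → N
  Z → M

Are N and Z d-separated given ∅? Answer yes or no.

Bayes-Ball from N | ∅ reaches {M,Q,Y}.
Z ∉ reach(N|∅) ⇒ N ⊥ Z | ∅.

Yes — N ⊥ Z | ∅.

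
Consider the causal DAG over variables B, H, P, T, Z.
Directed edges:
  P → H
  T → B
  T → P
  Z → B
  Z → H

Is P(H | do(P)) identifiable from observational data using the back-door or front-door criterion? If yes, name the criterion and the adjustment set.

desc(P)\{P}={H}; candidates ⊆ {B,T,Z}.
∅: P⊥H given ∅ in G with P→· removed — back-door holds.
P(H|do(P)) = P(H|P) — no adjustment needed.

P(H|do(P)): backdoor, adjust for ∅.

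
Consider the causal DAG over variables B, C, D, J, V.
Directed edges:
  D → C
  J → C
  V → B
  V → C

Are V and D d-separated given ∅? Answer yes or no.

Bayes-Ball from V | ∅ reaches {B,C}.
D ∉ reach(V|∅) ⇒ V ⊥ D | ∅.

Yes — V ⊥ D | ∅.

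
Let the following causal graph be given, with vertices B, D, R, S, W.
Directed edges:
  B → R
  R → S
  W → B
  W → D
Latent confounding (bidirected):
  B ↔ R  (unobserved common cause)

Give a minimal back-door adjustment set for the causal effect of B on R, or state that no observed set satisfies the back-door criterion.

B→R: no observed back-door set.

desc(B)\{B}={R,S}; candidates ⊆ {D,W}.
B↔R: latent back-door arc(s) into B.
size 0: {}; under {} B still reaches {D,R,S,W} ∋ R.
size 1: {D}, {W}; under {D} B still reaches {R,S,W} ∋ R.
size 2: {D,W}; under {D,W} B still reaches {R,S} ∋ R.
B↔R cannot be blocked by any observed set — no back-door set.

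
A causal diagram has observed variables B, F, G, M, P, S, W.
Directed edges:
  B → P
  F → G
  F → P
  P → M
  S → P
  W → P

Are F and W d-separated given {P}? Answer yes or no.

Bayes-Ball from F | {P} reaches {B,G,S,W}.
W ∈ reach(F|{P}) ⇒ F ⊥̸ W | {P}.

No — F and W are d-connected given {P}.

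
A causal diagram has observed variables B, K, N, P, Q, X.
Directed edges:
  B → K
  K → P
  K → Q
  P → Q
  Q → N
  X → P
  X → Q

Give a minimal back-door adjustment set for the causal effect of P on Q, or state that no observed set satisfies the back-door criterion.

P→Q: minimal back-door set {K, X}.

desc(P)\{P}={N,Q}; candidates ⊆ {B,K,X}.
size 0: {}; under {} P still reaches {B,K,N,Q,X} ∋ Q.
size 1: {B}, {K}, {X}; under {B} P still reaches {K,N,Q,X} ∋ Q.
{K,X}: P⊥Q given {K,X} in G with P→· removed — back-door holds.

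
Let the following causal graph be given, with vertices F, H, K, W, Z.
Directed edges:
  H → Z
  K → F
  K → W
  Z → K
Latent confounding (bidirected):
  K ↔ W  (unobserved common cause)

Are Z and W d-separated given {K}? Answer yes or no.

No — Z and W are d-connected given {K}.

Bayes-Ball from Z | {K} reaches {H,W}.
W ∈ reach(Z|{K}) ⇒ Z ⊥̸ W | {K}.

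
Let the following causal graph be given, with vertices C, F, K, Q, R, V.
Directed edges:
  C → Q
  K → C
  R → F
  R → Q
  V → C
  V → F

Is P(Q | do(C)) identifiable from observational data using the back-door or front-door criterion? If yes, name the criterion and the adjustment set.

desc(C)\{C}={Q}; candidates ⊆ {F,K,R,V}.
∅: C⊥Q given ∅ in G with C→· removed — back-door holds.
P(Q|do(C)) = P(Q|C) — no adjustment needed.

P(Q|do(C)): backdoor, adjust for ∅.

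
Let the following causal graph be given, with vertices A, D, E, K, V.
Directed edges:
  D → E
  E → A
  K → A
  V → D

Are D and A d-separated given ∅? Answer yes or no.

No — D and A are d-connected given ∅.

Bayes-Ball from D | ∅ reaches {A,E,V}.
A ∈ reach(D|∅) ⇒ D ⊥̸ A | ∅.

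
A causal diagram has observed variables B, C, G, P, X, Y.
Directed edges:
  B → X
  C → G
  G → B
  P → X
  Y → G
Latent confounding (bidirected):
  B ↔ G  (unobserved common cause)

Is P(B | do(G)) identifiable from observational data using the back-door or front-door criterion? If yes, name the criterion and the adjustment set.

desc(G)\{G}={B,X}; candidates ⊆ {C,P,Y}.
G↔B: latent back-door arc(s) into G.
size 0: {}; under {} G still reaches {B,C,X,Y} ∋ B.
size 1: {C}, {P}, {Y}; under {C} G still reaches {B,X,Y} ∋ B.
size 2: {C,P}, {C,Y}, {P,Y}; under {C,P} G still reaches {B,X,Y} ∋ B.
G↔B cannot be blocked by any observed set — no back-door set.
No mediator lies on a directed G→…→B path.
Neither criterion identifies P(B|do(G)) in this graph.

P(B|do(G)): not identifiable (no BD/FD set).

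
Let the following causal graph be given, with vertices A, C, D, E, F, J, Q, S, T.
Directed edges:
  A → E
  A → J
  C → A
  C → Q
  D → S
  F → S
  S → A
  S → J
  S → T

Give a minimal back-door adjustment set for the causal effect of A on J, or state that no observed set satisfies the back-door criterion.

desc(A)\{A}={E,J}; candidates ⊆ {C,D,F,Q,S,T}.
size 0: {}; under {} A still reaches {C,D,F,J,Q,S,T} ∋ J.
{S}: A⊥J given {S} in G with A→· removed — back-door holds.

A→J: minimal back-door set {S}.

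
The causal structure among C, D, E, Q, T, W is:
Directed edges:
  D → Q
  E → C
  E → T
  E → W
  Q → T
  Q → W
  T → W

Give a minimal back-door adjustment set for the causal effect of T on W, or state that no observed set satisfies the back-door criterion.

desc(T)\{T}={W}; candidates ⊆ {C,D,E,Q}.
size 0: {}; under {} T still reaches {C,D,E,Q,W} ∋ W.
size 1: {C}, {D}, {E} …(+1); under {C} T still reaches {D,E,Q,W} ∋ W.
{E,Q}: T⊥W given {E,Q} in G with T→· removed — back-door holds.

T→W: minimal back-door set {E, Q}.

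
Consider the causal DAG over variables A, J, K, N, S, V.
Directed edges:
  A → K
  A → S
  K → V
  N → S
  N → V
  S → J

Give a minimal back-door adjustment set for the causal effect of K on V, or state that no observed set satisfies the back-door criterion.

K→V: minimal back-door set ∅.

desc(K)\{K}={V}; candidates ⊆ {A,J,N,S}.
∅: K⊥V given ∅ in G with K→· removed — back-door holds.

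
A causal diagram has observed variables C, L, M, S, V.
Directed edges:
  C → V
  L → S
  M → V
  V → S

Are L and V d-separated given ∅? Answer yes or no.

Yes — L ⊥ V | ∅.

Bayes-Ball from L | ∅ reaches {S}.
V ∉ reach(L|∅) ⇒ L ⊥ V | ∅.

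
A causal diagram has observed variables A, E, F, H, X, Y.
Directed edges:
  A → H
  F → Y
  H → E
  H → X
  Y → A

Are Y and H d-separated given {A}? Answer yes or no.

Bayes-Ball from Y | {A} reaches {F}.
H ∉ reach(Y|{A}) ⇒ Y ⊥ H | {A}.

Yes — Y ⊥ H | {A}.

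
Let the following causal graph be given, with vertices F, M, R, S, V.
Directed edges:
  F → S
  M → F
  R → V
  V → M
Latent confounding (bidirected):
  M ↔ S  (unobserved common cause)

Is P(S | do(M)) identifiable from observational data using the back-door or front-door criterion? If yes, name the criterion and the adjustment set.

desc(M)\{M}={F,S}; candidates ⊆ {R,V}.
M↔S: latent back-door arc(s) into M.
size 0: {}; under {} M still reaches {R,S,V} ∋ S.
size 1: {R}, {V}; under {R} M still reaches {S,V} ∋ S.
size 2: {R,V}; under {R,V} M still reaches {S} ∋ S.
M↔S cannot be blocked by any observed set — no back-door set.
{F}: (i) intercepts every directed M→S path; (ii) no back-door M→{F}; (iii) {M} blocks every back-door {F}→S. Front-door holds.
P(S|do(M)) = Σ_{F} P(F|M) Σ_{M'} P(S|F,M')P(M').

P(S|do(M)): frontdoor, adjust for {F}.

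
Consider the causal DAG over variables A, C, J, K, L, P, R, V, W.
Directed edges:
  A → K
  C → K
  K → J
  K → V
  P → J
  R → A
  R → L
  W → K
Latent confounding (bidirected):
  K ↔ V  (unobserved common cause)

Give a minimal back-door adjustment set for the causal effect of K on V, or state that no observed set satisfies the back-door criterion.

desc(K)\{K}={J,V}; candidates ⊆ {A,C,L,P,R,W}.
K↔V: latent back-door arc(s) into K.
size 0: {}; under {} K still reaches {A,C,L,R,V,W} ∋ V.
size 1: {A}, {C}, {L} …(+3); under {A} K still reaches {C,V,W} ∋ V.
size 2: {A,C}, {A,L}, {A,P} …(+12); under {A,C} K still reaches {V,W} ∋ V.
K↔V cannot be blocked by any observed set — no back-door set.

K→V: no observed back-door set.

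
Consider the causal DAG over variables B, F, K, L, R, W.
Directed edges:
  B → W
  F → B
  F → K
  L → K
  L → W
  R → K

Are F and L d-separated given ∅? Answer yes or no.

Bayes-Ball from F | ∅ reaches {B,K,W}.
L ∉ reach(F|∅) ⇒ F ⊥ L | ∅.

Yes — F ⊥ L | ∅.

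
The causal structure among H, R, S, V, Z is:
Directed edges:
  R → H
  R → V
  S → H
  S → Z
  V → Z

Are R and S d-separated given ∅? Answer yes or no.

Bayes-Ball from R | ∅ reaches {H,V,Z}.
S ∉ reach(R|∅) ⇒ R ⊥ S | ∅.

Yes — R ⊥ S | ∅.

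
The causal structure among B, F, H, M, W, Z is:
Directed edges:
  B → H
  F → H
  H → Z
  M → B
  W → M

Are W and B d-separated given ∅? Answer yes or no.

No — W and B are d-connected given ∅.

Bayes-Ball from W | ∅ reaches {B,H,M,Z}.
B ∈ reach(W|∅) ⇒ W ⊥̸ B | ∅.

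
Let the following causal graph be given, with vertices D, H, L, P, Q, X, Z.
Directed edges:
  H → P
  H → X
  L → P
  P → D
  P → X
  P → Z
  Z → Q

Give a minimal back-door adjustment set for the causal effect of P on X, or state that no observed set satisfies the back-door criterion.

P→X: minimal back-door set {H}.

desc(P)\{P}={D,Q,X,Z}; candidates ⊆ {H,L}.
size 0: {}; under {} P still reaches {H,L,X} ∋ X.
{H}: P⊥X given {H} in G with P→· removed — back-door holds.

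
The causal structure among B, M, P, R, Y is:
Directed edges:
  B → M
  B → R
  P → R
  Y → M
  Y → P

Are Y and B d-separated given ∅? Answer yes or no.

Bayes-Ball from Y | ∅ reaches {M,P,R}.
B ∉ reach(Y|∅) ⇒ Y ⊥ B | ∅.

Yes — Y ⊥ B | ∅.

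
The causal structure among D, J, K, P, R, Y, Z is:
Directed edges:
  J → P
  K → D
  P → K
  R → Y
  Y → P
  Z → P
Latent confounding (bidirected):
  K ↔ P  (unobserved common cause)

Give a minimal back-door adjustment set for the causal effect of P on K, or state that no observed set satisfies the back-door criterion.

P→K: no observed back-door set.

desc(P)\{P}={D,K}; candidates ⊆ {J,R,Y,Z}.
P↔K: latent back-door arc(s) into P.
size 0: {}; under {} P still reaches {D,J,K,R,Y,Z} ∋ K.
size 1: {J}, {R}, {Y} …(+1); under {J} P still reaches {D,K,R,Y,Z} ∋ K.
size 2: {J,R}, {J,Y}, {J,Z} …(+3); under {J,R} P still reaches {D,K,Y,Z} ∋ K.
P↔K cannot be blocked by any observed set — no back-door set.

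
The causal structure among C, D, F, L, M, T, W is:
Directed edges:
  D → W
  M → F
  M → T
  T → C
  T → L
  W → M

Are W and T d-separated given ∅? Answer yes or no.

Bayes-Ball from W | ∅ reaches {C,D,F,L,M,T}.
T ∈ reach(W|∅) ⇒ W ⊥̸ T | ∅.

No — W and T are d-connected given ∅.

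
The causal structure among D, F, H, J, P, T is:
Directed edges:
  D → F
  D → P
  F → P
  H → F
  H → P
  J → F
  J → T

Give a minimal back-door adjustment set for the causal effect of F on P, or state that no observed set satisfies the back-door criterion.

desc(F)\{F}={P}; candidates ⊆ {D,H,J,T}.
size 0: {}; under {} F still reaches {D,H,J,P,T} ∋ P.
size 1: {D}, {H}, {J} …(+1); under {D} F still reaches {H,J,P,T} ∋ P.
{D,H}: F⊥P given {D,H} in G with F→· removed — back-door holds.

F→P: minimal back-door set {D, H}.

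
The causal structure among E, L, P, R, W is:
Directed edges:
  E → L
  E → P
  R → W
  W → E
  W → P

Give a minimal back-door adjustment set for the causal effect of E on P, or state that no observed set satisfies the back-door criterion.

E→P: minimal back-door set {W}.

desc(E)\{E}={L,P}; candidates ⊆ {R,W}.
size 0: {}; under {} E still reaches {P,R,W} ∋ P.
{W}: E⊥P given {W} in G with E→· removed — back-door holds.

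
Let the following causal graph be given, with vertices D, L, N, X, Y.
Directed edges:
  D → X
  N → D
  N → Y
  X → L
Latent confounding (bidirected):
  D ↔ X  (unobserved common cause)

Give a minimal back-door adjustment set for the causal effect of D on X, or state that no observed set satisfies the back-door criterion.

D→X: no observed back-door set.

desc(D)\{D}={L,X}; candidates ⊆ {N,Y}.
D↔X: latent back-door arc(s) into D.
size 0: {}; under {} D still reaches {L,N,X,Y} ∋ X.
size 1: {N}, {Y}; under {N} D still reaches {L,X} ∋ X.
size 2: {N,Y}; under {N,Y} D still reaches {L,X} ∋ X.
D↔X cannot be blocked by any observed set — no back-door set.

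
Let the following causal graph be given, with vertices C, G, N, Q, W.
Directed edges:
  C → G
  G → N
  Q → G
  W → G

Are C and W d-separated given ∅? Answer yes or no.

Yes — C ⊥ W | ∅.

Bayes-Ball from C | ∅ reaches {G,N}.
W ∉ reach(C|∅) ⇒ C ⊥ W | ∅.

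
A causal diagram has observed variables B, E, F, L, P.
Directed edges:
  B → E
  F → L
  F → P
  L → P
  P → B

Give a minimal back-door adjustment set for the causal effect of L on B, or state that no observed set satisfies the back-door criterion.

L→B: minimal back-door set {F}.

desc(L)\{L}={B,E,P}; candidates ⊆ {F}.
size 0: {}; under {} L still reaches {B,E,F,P} ∋ B.
{F}: L⊥B given {F} in G with L→· removed — back-door holds.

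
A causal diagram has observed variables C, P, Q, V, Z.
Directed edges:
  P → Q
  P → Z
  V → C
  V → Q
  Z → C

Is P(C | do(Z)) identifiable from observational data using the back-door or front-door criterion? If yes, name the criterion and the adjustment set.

P(C|do(Z)): backdoor, adjust for ∅.

desc(Z)\{Z}={C}; candidates ⊆ {P,Q,V}.
∅: Z⊥C given ∅ in G with Z→· removed — back-door holds.
P(C|do(Z)) = P(C|Z) — no adjustment needed.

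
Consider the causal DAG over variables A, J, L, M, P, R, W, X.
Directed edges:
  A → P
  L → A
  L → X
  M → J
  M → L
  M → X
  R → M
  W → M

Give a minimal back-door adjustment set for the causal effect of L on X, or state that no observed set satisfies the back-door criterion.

desc(L)\{L}={A,P,X}; candidates ⊆ {J,M,R,W}.
size 0: {}; under {} L still reaches {J,M,R,W,X} ∋ X.
{M}: L⊥X given {M} in G with L→· removed — back-door holds.

L→X: minimal back-door set {M}.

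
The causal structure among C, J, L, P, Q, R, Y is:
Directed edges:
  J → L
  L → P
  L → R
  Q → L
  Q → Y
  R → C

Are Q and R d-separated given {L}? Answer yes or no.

Bayes-Ball from Q | {L} reaches {J,Y}.
R ∉ reach(Q|{L}) ⇒ Q ⊥ R | {L}.

Yes — Q ⊥ R | {L}.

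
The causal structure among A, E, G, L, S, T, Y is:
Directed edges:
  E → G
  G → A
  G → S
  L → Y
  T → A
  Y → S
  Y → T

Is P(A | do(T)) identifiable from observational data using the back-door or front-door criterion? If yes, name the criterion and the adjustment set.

desc(T)\{T}={A}; candidates ⊆ {E,G,L,S,Y}.
∅: T⊥A given ∅ in G with T→· removed — back-door holds.
P(A|do(T)) = P(A|T) — no adjustment needed.

P(A|do(T)): backdoor, adjust for ∅.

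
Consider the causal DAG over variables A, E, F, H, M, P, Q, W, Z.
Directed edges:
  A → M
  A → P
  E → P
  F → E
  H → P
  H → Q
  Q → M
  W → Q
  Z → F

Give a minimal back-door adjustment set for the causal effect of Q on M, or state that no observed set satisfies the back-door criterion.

Q→M: minimal back-door set ∅.

desc(Q)\{Q}={M}; candidates ⊆ {A,E,F,H,P,W,Z}.
∅: Q⊥M given ∅ in G with Q→· removed — back-door holds.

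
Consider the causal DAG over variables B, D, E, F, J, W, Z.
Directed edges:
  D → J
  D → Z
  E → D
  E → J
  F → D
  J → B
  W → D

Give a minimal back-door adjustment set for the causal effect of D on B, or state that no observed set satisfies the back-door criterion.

desc(D)\{D}={B,J,Z}; candidates ⊆ {E,F,W}.
size 0: {}; under {} D still reaches {B,E,F,J,W} ∋ B.
{E}: D⊥B given {E} in G with D→· removed — back-door holds.

D→B: minimal back-door set {E}.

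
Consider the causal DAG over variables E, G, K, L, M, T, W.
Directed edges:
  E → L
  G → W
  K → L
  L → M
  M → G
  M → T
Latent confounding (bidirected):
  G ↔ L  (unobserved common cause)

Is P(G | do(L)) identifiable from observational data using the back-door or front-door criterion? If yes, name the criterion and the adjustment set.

P(G|do(L)): frontdoor, adjust for {M}.

desc(L)\{L}={G,M,T,W}; candidates ⊆ {E,K}.
L↔G: latent back-door arc(s) into L.
size 0: {}; under {} L still reaches {E,G,K,W} ∋ G.
size 1: {E}, {K}; under {E} L still reaches {G,K,W} ∋ G.
size 2: {E,K}; under {E,K} L still reaches {G,W} ∋ G.
L↔G cannot be blocked by any observed set — no back-door set.
{M}: (i) intercepts every directed L→G path; (ii) no back-door L→{M}; (iii) {L} blocks every back-door {M}→G. Front-door holds.
P(G|do(L)) = Σ_{M} P(M|L) Σ_{L'} P(G|M,L')P(L').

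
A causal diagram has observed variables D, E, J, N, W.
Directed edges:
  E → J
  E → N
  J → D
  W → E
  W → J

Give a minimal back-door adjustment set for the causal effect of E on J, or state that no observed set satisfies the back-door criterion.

E→J: minimal back-door set {W}.

desc(E)\{E}={D,J,N}; candidates ⊆ {W}.
size 0: {}; under {} E still reaches {D,J,W} ∋ J.
{W}: E⊥J given {W} in G with E→· removed — back-door holds.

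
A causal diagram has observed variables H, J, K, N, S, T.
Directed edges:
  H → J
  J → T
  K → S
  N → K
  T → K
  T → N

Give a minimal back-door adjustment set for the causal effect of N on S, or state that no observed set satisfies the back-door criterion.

N→S: minimal back-door set {T}.

desc(N)\{N}={K,S}; candidates ⊆ {H,J,T}.
size 0: {}; under {} N still reaches {H,J,K,S,T} ∋ S.
{T}: N⊥S given {T} in G with N→· removed — back-door holds.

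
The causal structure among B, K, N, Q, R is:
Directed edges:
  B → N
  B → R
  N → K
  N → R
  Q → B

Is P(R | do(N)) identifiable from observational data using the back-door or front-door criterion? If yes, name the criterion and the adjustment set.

desc(N)\{N}={K,R}; candidates ⊆ {B,Q}.
size 0: {}; under {} N still reaches {B,Q,R} ∋ R.
{B}: N⊥R given {B} in G with N→· removed — back-door holds.
P(R|do(N)) = Σ_{B} P(R|N,B)·P(B).

P(R|do(N)): backdoor, adjust for {B}.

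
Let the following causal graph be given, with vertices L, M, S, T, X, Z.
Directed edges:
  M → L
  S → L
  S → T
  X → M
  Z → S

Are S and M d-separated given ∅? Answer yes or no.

Yes — S ⊥ M | ∅.

Bayes-Ball from S | ∅ reaches {L,T,Z}.
M ∉ reach(S|∅) ⇒ S ⊥ M | ∅.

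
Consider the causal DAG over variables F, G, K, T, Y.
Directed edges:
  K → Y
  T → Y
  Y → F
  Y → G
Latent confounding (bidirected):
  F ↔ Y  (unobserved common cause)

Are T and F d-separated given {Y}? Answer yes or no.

Bayes-Ball from T | {Y} reaches {F,K}.
F ∈ reach(T|{Y}) ⇒ T ⊥̸ F | {Y}.

No — T and F are d-connected given {Y}.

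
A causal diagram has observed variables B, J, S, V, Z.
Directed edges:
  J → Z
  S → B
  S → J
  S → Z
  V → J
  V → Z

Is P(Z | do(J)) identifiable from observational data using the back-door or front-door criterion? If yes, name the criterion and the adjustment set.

P(Z|do(J)): backdoor, adjust for {S, V}.

desc(J)\{J}={Z}; candidates ⊆ {B,S,V}.
size 0: {}; under {} J still reaches {B,S,V,Z} ∋ Z.
size 1: {B}, {S}, {V}; under {B} J still reaches {S,V,Z} ∋ Z.
{S,V}: J⊥Z given {S,V} in G with J→· removed — back-door holds.
P(Z|do(J)) = Σ_{S,V} P(Z|J,S,V)·P(S,V).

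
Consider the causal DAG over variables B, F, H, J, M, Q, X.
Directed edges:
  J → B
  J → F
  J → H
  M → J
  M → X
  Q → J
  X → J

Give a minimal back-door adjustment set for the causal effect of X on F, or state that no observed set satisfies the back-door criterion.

desc(X)\{X}={B,F,H,J}; candidates ⊆ {M,Q}.
size 0: {}; under {} X still reaches {B,F,H,J,M} ∋ F.
{M}: X⊥F given {M} in G with X→· removed — back-door holds.

X→F: minimal back-door set {M}.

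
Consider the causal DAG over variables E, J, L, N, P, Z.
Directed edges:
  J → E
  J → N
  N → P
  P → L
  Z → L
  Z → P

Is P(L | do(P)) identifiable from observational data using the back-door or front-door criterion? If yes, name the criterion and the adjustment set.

P(L|do(P)): backdoor, adjust for {Z}.

desc(P)\{P}={L}; candidates ⊆ {E,J,N,Z}.
size 0: {}; under {} P still reaches {E,J,L,N,Z} ∋ L.
{Z}: P⊥L given {Z} in G with P→· removed — back-door holds.
P(L|do(P)) = Σ_{Z} P(L|P,Z)·P(Z).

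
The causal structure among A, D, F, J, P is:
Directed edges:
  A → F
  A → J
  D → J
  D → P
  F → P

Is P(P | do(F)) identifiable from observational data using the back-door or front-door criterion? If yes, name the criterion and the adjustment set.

desc(F)\{F}={P}; candidates ⊆ {A,D,J}.
∅: F⊥P given ∅ in G with F→· removed — back-door holds.
P(P|do(F)) = P(P|F) — no adjustment needed.

P(P|do(F)): backdoor, adjust for ∅.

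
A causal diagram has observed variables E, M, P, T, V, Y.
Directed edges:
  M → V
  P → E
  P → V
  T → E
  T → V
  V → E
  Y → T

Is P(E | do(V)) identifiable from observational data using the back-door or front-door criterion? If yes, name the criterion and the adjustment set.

desc(V)\{V}={E}; candidates ⊆ {M,P,T,Y}.
size 0: {}; under {} V still reaches {E,M,P,T,Y} ∋ E.
size 1: {M}, {P}, {T} …(+1); under {M} V still reaches {E,P,T,Y} ∋ E.
{P,T}: V⊥E given {P,T} in G with V→· removed — back-door holds.
P(E|do(V)) = Σ_{P,T} P(E|V,P,T)·P(P,T).

P(E|do(V)): backdoor, adjust for {P, T}.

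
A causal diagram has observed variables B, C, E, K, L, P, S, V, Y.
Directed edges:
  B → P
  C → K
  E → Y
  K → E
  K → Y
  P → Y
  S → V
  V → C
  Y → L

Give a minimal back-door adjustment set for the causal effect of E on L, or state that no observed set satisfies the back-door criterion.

desc(E)\{E}={L,Y}; candidates ⊆ {B,C,K,P,S,V}.
size 0: {}; under {} E still reaches {C,K,L,S,V,Y} ∋ L.
{K}: E⊥L given {K} in G with E→· removed — back-door holds.

E→L: minimal back-door set {K}.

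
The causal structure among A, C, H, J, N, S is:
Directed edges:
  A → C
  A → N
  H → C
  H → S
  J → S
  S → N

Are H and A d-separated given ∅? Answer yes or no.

Bayes-Ball from H | ∅ reaches {C,N,S}.
A ∉ reach(H|∅) ⇒ H ⊥ A | ∅.

Yes — H ⊥ A | ∅.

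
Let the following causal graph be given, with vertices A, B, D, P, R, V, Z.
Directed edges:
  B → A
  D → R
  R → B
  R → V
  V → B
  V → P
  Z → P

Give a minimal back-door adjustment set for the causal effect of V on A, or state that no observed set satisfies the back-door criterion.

V→A: minimal back-door set {R}.

desc(V)\{V}={A,B,P}; candidates ⊆ {D,R,Z}.
size 0: {}; under {} V still reaches {A,B,D,R} ∋ A.
{R}: V⊥A given {R} in G with V→· removed — back-door holds.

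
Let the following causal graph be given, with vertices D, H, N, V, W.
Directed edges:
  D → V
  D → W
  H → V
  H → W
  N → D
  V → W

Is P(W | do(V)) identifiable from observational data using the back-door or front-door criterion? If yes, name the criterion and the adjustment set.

desc(V)\{V}={W}; candidates ⊆ {D,H,N}.
size 0: {}; under {} V still reaches {D,H,N,W} ∋ W.
size 1: {D}, {H}, {N}; under {D} V still reaches {H,W} ∋ W.
{D,H}: V⊥W given {D,H} in G with V→· removed — back-door holds.
P(W|do(V)) = Σ_{D,H} P(W|V,D,H)·P(D,H).

P(W|do(V)): backdoor, adjust for {D, H}.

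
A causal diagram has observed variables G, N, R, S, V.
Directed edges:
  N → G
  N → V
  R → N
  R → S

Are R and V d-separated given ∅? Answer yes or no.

No — R and V are d-connected given ∅.

Bayes-Ball from R | ∅ reaches {G,N,S,V}.
V ∈ reach(R|∅) ⇒ R ⊥̸ V | ∅.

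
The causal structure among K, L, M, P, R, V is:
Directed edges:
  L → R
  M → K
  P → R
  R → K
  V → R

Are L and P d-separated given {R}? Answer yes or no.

No — L and P are d-connected given {R}.

Bayes-Ball from L | {R} reaches {P,V}.
P ∈ reach(L|{R}) ⇒ L ⊥̸ P | {R}.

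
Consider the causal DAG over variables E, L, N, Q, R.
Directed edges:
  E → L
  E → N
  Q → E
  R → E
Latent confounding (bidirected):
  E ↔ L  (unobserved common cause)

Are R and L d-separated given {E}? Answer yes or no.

Bayes-Ball from R | {E} reaches {L,Q}.
L ∈ reach(R|{E}) ⇒ R ⊥̸ L | {E}.

No — R and L are d-connected given {E}.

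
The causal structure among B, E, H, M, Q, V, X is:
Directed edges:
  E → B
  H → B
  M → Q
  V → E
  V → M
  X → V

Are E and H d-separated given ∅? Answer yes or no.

Bayes-Ball from E | ∅ reaches {B,M,Q,V,X}.
H ∉ reach(E|∅) ⇒ E ⊥ H | ∅.

Yes — E ⊥ H | ∅.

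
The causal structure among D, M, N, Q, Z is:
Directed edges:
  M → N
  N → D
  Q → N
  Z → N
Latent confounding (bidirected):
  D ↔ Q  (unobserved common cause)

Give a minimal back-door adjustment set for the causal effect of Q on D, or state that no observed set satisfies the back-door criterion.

Q→D: no observed back-door set.

desc(Q)\{Q}={D,N}; candidates ⊆ {M,Z}.
Q↔D: latent back-door arc(s) into Q.
size 0: {}; under {} Q still reaches {D} ∋ D.
size 1: {M}, {Z}; under {M} Q still reaches {D} ∋ D.
size 2: {M,Z}; under {M,Z} Q still reaches {D} ∋ D.
Q↔D cannot be blocked by any observed set — no back-door set.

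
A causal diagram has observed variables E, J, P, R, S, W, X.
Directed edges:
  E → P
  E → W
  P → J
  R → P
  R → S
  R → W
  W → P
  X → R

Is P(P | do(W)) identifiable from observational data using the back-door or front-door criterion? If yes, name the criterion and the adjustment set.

P(P|do(W)): backdoor, adjust for {E, R}.

desc(W)\{W}={J,P}; candidates ⊆ {E,R,S,X}.
size 0: {}; under {} W still reaches {E,J,P,R,S,X} ∋ P.
size 1: {E}, {R}, {S} …(+1); under {E} W still reaches {J,P,R,S,X} ∋ P.
{E,R}: W⊥P given {E,R} in G with W→· removed — back-door holds.
P(P|do(W)) = Σ_{E,R} P(P|W,E,R)·P(E,R).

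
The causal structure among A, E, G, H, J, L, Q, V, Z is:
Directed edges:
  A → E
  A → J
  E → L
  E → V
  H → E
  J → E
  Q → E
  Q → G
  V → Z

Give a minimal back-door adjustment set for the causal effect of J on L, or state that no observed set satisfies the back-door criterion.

desc(J)\{J}={E,L,V,Z}; candidates ⊆ {A,G,H,Q}.
size 0: {}; under {} J still reaches {A,E,L,V,Z} ∋ L.
{A}: J⊥L given {A} in G with J→· removed — back-door holds.

J→L: minimal back-door set {A}.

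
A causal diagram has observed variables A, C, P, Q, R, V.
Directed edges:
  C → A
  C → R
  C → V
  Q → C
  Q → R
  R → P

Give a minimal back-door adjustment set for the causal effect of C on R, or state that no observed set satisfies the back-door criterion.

desc(C)\{C}={A,P,R,V}; candidates ⊆ {Q}.
size 0: {}; under {} C still reaches {P,Q,R} ∋ R.
{Q}: C⊥R given {Q} in G with C→· removed — back-door holds.

C→R: minimal back-door set {Q}.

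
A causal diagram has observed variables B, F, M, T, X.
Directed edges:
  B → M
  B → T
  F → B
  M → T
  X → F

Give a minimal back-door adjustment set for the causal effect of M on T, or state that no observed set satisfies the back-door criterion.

desc(M)\{M}={T}; candidates ⊆ {B,F,X}.
size 0: {}; under {} M still reaches {B,F,T,X} ∋ T.
{B}: M⊥T given {B} in G with M→· removed — back-door holds.

M→T: minimal back-door set {B}.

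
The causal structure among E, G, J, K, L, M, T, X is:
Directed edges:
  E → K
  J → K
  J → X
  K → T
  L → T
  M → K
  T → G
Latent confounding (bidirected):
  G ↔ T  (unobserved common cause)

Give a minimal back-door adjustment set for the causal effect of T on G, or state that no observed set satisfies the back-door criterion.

desc(T)\{T}={G}; candidates ⊆ {E,J,K,L,M,X}.
T↔G: latent back-door arc(s) into T.
size 0: {}; under {} T still reaches {E,G,J,K,L,M,X} ∋ G.
size 1: {E}, {J}, {K} …(+3); under {E} T still reaches {G,J,K,L,M,X} ∋ G.
size 2: {E,J}, {E,K}, {E,L} …(+12); under {E,J} T still reaches {G,K,L,M} ∋ G.
T↔G cannot be blocked by any observed set — no back-door set.

T→G: no observed back-door set.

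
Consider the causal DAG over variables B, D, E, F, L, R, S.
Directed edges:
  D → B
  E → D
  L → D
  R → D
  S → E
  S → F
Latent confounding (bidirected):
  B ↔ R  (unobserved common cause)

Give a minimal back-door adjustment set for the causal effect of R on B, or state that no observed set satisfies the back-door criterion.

R→B: no observed back-door set.

desc(R)\{R}={B,D}; candidates ⊆ {E,F,L,S}.
R↔B: latent back-door arc(s) into R.
size 0: {}; under {} R still reaches {B} ∋ B.
size 1: {E}, {F}, {L} …(+1); under {E} R still reaches {B} ∋ B.
size 2: {E,F}, {E,L}, {E,S} …(+3); under {E,F} R still reaches {B} ∋ B.
R↔B cannot be blocked by any observed set — no back-door set.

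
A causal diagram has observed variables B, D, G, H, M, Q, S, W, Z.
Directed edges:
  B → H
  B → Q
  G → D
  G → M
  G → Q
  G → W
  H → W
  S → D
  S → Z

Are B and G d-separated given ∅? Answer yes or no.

Yes — B ⊥ G | ∅.

Bayes-Ball from B | ∅ reaches {H,Q,W}.
G ∉ reach(B|∅) ⇒ B ⊥ G | ∅.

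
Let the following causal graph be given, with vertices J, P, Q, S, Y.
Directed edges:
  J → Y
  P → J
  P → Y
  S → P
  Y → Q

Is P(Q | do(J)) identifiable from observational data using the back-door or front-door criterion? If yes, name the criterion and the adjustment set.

desc(J)\{J}={Q,Y}; candidates ⊆ {P,S}.
size 0: {}; under {} J still reaches {P,Q,S,Y} ∋ Q.
{P}: J⊥Q given {P} in G with J→· removed — back-door holds.
P(Q|do(J)) = Σ_{P} P(Q|J,P)·P(P).

P(Q|do(J)): backdoor, adjust for {P}.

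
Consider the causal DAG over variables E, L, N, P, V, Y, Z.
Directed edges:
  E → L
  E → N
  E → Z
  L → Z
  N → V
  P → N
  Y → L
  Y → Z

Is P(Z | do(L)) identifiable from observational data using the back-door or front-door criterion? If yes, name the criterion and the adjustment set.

P(Z|do(L)): backdoor, adjust for {E, Y}.

desc(L)\{L}={Z}; candidates ⊆ {E,N,P,V,Y}.
size 0: {}; under {} L still reaches {E,N,V,Y,Z} ∋ Z.
size 1: {E}, {N}, {P} …(+2); under {E} L still reaches {Y,Z} ∋ Z.
{E,Y}: L⊥Z given {E,Y} in G with L→· removed — back-door holds.
P(Z|do(L)) = Σ_{E,Y} P(Z|L,E,Y)·P(E,Y).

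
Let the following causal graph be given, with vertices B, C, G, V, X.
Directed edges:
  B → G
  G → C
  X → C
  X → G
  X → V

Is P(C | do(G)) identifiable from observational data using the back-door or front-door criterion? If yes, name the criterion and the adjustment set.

desc(G)\{G}={C}; candidates ⊆ {B,V,X}.
size 0: {}; under {} G still reaches {B,C,V,X} ∋ C.
{X}: G⊥C given {X} in G with G→· removed — back-door holds.
P(C|do(G)) = Σ_{X} P(C|G,X)·P(X).

P(C|do(G)): backdoor, adjust for {X}.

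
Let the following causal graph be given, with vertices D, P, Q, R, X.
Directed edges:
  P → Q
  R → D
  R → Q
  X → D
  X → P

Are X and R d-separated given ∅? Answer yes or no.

Yes — X ⊥ R | ∅.

Bayes-Ball from X | ∅ reaches {D,P,Q}.
R ∉ reach(X|∅) ⇒ X ⊥ R | ∅.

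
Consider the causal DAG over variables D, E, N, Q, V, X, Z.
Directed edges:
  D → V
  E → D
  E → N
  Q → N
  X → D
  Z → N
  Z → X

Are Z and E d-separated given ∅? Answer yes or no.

Bayes-Ball from Z | ∅ reaches {D,N,V,X}.
E ∉ reach(Z|∅) ⇒ Z ⊥ E | ∅.

Yes — Z ⊥ E | ∅.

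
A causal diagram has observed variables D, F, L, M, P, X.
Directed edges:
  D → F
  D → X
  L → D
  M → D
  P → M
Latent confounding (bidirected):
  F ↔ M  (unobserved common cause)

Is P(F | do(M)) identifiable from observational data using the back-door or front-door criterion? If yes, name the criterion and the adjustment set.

desc(M)\{M}={D,F,X}; candidates ⊆ {L,P}.
M↔F: latent back-door arc(s) into M.
size 0: {}; under {} M still reaches {F,P} ∋ F.
size 1: {L}, {P}; under {L} M still reaches {F,P} ∋ F.
size 2: {L,P}; under {L,P} M still reaches {F} ∋ F.
M↔F cannot be blocked by any observed set — no back-door set.
{D}: (i) intercepts every directed M→F path; (ii) no back-door M→{D}; (iii) {M} blocks every back-door {D}→F. Front-door holds.
P(F|do(M)) = Σ_{D} P(D|M) Σ_{M'} P(F|D,M')P(M').

P(F|do(M)): frontdoor, adjust for {D}.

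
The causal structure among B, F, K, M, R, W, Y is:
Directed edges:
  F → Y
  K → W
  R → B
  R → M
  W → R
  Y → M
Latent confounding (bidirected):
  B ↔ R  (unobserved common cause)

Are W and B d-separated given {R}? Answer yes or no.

No — W and B are d-connected given {R}.

Bayes-Ball from W | {R} reaches {B,K}.
B ∈ reach(W|{R}) ⇒ W ⊥̸ B | {R}.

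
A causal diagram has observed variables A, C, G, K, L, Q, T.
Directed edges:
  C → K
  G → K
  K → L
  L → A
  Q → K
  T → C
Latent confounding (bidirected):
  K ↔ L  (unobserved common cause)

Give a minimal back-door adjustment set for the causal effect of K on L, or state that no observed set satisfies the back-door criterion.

K→L: no observed back-door set.

desc(K)\{K}={A,L}; candidates ⊆ {C,G,Q,T}.
K↔L: latent back-door arc(s) into K.
size 0: {}; under {} K still reaches {A,C,G,L,Q,T} ∋ L.
size 1: {C}, {G}, {Q} …(+1); under {C} K still reaches {A,G,L,Q} ∋ L.
size 2: {C,G}, {C,Q}, {C,T} …(+3); under {C,G} K still reaches {A,L,Q} ∋ L.
K↔L cannot be blocked by any observed set — no back-door set.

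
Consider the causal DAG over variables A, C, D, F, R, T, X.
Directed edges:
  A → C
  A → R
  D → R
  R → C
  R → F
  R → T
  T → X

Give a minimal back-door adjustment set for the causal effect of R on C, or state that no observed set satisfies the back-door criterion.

desc(R)\{R}={C,F,T,X}; candidates ⊆ {A,D}.
size 0: {}; under {} R still reaches {A,C,D} ∋ C.
{A}: R⊥C given {A} in G with R→· removed — back-door holds.

R→C: minimal back-door set {A}.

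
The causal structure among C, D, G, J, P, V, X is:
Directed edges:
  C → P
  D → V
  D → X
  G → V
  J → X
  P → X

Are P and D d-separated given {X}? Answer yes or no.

Bayes-Ball from P | {X} reaches {C,D,J,V}.
D ∈ reach(P|{X}) ⇒ P ⊥̸ D | {X}.

No — P and D are d-connected given {X}.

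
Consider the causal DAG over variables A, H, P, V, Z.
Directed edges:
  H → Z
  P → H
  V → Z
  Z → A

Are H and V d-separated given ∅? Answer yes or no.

Yes — H ⊥ V | ∅.

Bayes-Ball from H | ∅ reaches {A,P,Z}.
V ∉ reach(H|∅) ⇒ H ⊥ V | ∅.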